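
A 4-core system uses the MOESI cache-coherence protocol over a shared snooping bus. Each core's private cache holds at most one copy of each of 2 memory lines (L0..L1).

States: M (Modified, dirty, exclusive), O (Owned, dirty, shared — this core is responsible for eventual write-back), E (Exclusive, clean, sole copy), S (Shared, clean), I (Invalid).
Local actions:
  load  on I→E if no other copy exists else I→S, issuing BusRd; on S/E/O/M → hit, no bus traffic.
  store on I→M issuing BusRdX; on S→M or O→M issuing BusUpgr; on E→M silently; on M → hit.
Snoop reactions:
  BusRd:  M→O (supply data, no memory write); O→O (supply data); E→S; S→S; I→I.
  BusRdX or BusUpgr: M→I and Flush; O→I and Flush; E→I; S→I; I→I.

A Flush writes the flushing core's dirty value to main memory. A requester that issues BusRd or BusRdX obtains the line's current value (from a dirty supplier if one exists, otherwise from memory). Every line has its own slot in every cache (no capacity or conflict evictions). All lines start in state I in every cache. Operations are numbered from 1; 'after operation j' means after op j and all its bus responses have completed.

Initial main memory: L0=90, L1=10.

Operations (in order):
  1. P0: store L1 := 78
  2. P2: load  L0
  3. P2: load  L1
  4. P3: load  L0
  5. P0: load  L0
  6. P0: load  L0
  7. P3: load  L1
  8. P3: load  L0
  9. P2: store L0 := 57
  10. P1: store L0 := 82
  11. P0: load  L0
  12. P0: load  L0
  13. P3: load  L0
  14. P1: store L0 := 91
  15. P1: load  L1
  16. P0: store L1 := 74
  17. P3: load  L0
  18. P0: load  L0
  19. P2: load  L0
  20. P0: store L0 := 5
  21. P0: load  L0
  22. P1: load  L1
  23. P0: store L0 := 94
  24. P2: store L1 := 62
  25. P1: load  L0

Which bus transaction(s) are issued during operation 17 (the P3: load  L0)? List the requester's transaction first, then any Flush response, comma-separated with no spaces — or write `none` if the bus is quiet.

[1] P0: store L1 := 78 | P0:M(78), P1:I, P2:I, P3:I | bus: BusRdX
[2] P2: load  L0 | P0:I, P1:I, P2:E(90), P3:I | bus: BusRd
[3] P2: load  L1 | P0:O(78), P1:I, P2:S(78), P3:I | bus: BusRd
[4] P3: load  L0 | P0:I, P1:I, P2:S(90), P3:S(90) | bus: BusRd
[5] P0: load  L0 | P0:S(90), P1:I, P2:S(90), P3:S(90) | bus: BusRd
[6] P0: load  L0 | P0:S(90), P1:I, P2:S(90), P3:S(90) | bus: none
[7] P3: load  L1 | P0:O(78), P1:I, P2:S(78), P3:S(78) | bus: BusRd
[8] P3: load  L0 | P0:S(90), P1:I, P2:S(90), P3:S(90) | bus: none
[9] P2: store L0 := 57 | P0:I, P1:I, P2:M(57), P3:I | bus: BusUpgr
[10] P1: store L0 := 82 | P0:I, P1:M(82), P2:I, P3:I | bus: BusRdX,Flush
[11] P0: load  L0 | P0:S(82), P1:O(82), P2:I, P3:I | bus: BusRd
[12] P0: load  L0 | P0:S(82), P1:O(82), P2:I, P3:I | bus: none
[13] P3: load  L0 | P0:S(82), P1:O(82), P2:I, P3:S(82) | bus: BusRd
[14] P1: store L0 := 91 | P0:I, P1:M(91), P2:I, P3:I | bus: BusUpgr
[15] P1: load  L1 | P0:O(78), P1:S(78), P2:S(78), P3:S(78) | bus: BusRd
[16] P0: store L1 := 74 | P0:M(74), P1:I, P2:I, P3:I | bus: BusUpgr
[17] P3: load  L0 | P0:I, P1:O(91), P2:I, P3:S(91) | bus: BusRd
[18] P0: load  L0 | P0:S(91), P1:O(91), P2:I, P3:S(91) | bus: BusRd
[19] P2: load  L0 | P0:S(91), P1:O(91), P2:S(91), P3:S(91) | bus: BusRd
[20] P0: store L0 := 5 | P0:M(5), P1:I, P2:I, P3:I | bus: BusUpgr,Flush
[21] P0: load  L0 | P0:M(5), P1:I, P2:I, P3:I | bus: none
[22] P1: load  L1 | P0:O(74), P1:S(74), P2:I, P3:I | bus: BusRd
[23] P0: store L0 := 94 | P0:M(94), P1:I, P2:I, P3:I | bus: none
[24] P2: store L1 := 62 | P0:I, P1:I, P2:M(62), P3:I | bus: BusRdX,Flush
[25] P1: load  L0 | P0:O(94), P1:S(94), P2:I, P3:I | bus: BusRd

bus = BusRd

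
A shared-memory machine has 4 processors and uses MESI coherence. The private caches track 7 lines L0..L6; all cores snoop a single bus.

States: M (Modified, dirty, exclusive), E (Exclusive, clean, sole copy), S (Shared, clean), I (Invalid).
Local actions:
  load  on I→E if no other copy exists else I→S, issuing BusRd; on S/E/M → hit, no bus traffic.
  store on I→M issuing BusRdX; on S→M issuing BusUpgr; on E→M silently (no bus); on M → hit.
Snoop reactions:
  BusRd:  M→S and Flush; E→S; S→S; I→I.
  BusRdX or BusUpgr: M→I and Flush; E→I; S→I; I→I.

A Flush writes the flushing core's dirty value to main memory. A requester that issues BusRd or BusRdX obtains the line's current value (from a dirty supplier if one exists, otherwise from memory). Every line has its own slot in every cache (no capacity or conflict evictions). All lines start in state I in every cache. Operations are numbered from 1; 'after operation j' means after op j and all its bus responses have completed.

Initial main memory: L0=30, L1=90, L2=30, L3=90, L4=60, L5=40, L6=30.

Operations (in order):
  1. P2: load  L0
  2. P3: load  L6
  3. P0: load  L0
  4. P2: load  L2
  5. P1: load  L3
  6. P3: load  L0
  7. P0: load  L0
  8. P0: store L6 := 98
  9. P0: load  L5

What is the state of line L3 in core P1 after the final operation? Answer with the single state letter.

  op1 P2: load  L0 → I/I/E/I on L0; bus BusRd; mem=30
  op2 P3: load  L6 → I/I/I/E on L6; bus BusRd; mem=30
  op3 P0: load  L0 → S/I/S/I on L0; bus BusRd; mem=30
  op4 P2: load  L2 → I/I/E/I on L2; bus BusRd; mem=30
  op5 P1: load  L3 → I/E/I/I on L3; bus BusRd; mem=90
  op6 P3: load  L0 → S/I/S/S on L0; bus BusRd; mem=30
  op7 P0: load  L0 → S/I/S/S on L0; bus (none); mem=30
  op8 P0: store L6 := 98 → M/I/I/I on L6; bus BusRdX; mem=30
  op9 P0: load  L5 → E/I/I/I on L5; bus BusRd; mem=40

state = E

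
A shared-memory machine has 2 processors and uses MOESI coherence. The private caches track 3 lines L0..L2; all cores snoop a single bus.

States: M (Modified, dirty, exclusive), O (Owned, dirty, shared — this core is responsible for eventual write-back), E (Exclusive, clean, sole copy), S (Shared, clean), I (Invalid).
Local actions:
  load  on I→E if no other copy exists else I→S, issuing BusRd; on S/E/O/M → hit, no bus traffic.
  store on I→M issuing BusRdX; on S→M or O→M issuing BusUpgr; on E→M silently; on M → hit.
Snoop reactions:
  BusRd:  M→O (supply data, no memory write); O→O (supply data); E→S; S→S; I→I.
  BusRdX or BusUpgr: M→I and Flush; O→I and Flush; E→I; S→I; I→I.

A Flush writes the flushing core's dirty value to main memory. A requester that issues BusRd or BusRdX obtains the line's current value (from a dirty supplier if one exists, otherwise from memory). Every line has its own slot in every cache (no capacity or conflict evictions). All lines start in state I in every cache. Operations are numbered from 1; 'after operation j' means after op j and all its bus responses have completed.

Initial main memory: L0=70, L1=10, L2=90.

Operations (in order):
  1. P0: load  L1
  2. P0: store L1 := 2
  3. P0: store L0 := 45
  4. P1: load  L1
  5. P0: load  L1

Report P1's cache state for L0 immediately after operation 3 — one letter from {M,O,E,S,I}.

  op1 P0: load  L1 → E/I on L1; bus BusRd; mem=10
  op2 P0: store L1 := 2 → M/I on L1; bus (none); mem=10
  op3 P0: store L0 := 45 → M/I on L0; bus BusRdX; mem=70
  op4 P1: load  L1 → O/S on L1; bus BusRd; mem=10
  op5 P0: load  L1 → O/S on L1; bus (none); mem=10

state = I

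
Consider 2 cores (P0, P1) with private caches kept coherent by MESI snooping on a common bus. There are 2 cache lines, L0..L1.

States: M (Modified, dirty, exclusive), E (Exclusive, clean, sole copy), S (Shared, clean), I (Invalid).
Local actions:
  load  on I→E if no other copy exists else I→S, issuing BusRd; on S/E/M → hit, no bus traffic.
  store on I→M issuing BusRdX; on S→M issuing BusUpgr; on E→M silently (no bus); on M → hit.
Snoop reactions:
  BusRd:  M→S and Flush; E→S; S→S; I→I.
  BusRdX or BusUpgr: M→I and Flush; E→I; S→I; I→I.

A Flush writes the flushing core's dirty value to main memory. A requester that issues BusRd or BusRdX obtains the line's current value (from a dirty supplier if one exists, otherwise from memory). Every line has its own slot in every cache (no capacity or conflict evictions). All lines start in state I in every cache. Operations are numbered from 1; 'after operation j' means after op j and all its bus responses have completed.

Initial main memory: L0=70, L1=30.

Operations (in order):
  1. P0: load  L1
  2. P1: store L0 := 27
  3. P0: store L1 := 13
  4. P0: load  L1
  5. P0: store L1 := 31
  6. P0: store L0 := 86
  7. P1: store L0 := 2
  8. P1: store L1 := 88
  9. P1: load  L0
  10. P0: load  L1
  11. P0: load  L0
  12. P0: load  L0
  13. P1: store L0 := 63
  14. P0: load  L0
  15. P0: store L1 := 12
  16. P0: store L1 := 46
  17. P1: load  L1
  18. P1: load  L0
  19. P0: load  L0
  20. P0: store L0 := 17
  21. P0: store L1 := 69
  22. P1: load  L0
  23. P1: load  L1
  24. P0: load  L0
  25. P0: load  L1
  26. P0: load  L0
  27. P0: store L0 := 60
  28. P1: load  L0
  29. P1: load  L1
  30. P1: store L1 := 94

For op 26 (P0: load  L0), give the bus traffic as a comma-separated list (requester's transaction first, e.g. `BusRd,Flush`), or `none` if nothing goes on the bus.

bus = none

  op1 P0: load  L1 → E/I on L1; bus BusRd; mem=30
  op2 P1: store L0 := 27 → I/M on L0; bus BusRdX; mem=70
  op3 P0: store L1 := 13 → M/I on L1; bus (none); mem=30
  op4 P0: load  L1 → M/I on L1; bus (none); mem=30
  op5 P0: store L1 := 31 → M/I on L1; bus (none); mem=30
  op6 P0: store L0 := 86 → M/I on L0; bus BusRdX Flush; mem=27
  op7 P1: store L0 := 2 → I/M on L0; bus BusRdX Flush; mem=86
  op8 P1: store L1 := 88 → I/M on L1; bus BusRdX Flush; mem=31
  op9 P1: load  L0 → I/M on L0; bus (none); mem=86
  op10 P0: load  L1 → S/S on L1; bus BusRd Flush; mem=88
  op11 P0: load  L0 → S/S on L0; bus BusRd Flush; mem=2
  op12 P0: load  L0 → S/S on L0; bus (none); mem=2
  op13 P1: store L0 := 63 → I/M on L0; bus BusUpgr; mem=2
  op14 P0: load  L0 → S/S on L0; bus BusRd Flush; mem=63
  op15 P0: store L1 := 12 → M/I on L1; bus BusUpgr; mem=88
  op16 P0: store L1 := 46 → M/I on L1; bus (none); mem=88
  op17 P1: load  L1 → S/S on L1; bus BusRd Flush; mem=46
  op18 P1: load  L0 → S/S on L0; bus (none); mem=63
  op19 P0: load  L0 → S/S on L0; bus (none); mem=63
  op20 P0: store L0 := 17 → M/I on L0; bus BusUpgr; mem=63
  op21 P0: store L1 := 69 → M/I on L1; bus BusUpgr; mem=46
  op22 P1: load  L0 → S/S on L0; bus BusRd Flush; mem=17
  op23 P1: load  L1 → S/S on L1; bus BusRd Flush; mem=69
  op24 P0: load  L0 → S/S on L0; bus (none); mem=17
  op25 P0: load  L1 → S/S on L1; bus (none); mem=69
  op26 P0: load  L0 → S/S on L0; bus (none); mem=17
  op27 P0: store L0 := 60 → M/I on L0; bus BusUpgr; mem=17
  op28 P1: load  L0 → S/S on L0; bus BusRd Flush; mem=60
  op29 P1: load  L1 → S/S on L1; bus (none); mem=69
  op30 P1: store L1 := 94 → I/M on L1; bus BusUpgr; mem=69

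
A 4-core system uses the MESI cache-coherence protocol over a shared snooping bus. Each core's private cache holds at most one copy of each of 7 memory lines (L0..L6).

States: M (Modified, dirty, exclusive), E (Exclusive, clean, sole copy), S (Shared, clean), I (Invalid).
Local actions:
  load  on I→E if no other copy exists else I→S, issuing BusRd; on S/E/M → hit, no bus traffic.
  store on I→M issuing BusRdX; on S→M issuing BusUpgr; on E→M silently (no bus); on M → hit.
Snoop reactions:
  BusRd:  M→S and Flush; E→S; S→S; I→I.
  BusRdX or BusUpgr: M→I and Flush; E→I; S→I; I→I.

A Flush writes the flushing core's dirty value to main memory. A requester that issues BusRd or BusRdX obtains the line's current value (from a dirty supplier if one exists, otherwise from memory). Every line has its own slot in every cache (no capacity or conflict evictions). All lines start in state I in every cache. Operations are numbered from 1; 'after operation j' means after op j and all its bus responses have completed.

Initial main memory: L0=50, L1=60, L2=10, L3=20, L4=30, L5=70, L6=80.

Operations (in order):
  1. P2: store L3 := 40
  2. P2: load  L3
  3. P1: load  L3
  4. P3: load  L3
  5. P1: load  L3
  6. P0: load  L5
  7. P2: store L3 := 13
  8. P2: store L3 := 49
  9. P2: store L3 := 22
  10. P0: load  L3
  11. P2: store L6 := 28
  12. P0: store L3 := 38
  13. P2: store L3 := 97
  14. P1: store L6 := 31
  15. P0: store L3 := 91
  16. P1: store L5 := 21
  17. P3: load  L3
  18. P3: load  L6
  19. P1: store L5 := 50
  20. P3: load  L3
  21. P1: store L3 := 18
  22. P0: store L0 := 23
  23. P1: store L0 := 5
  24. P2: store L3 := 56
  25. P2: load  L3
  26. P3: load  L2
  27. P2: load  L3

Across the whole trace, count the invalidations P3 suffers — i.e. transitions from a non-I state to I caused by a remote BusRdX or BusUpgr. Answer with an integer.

1. P2: store L3 := 40  bus=[BusRdX]  L3: P0=I P1=I P2=M P3=I  mem[L3]=20
2. P2: load  L3  bus=[-]  L3: P0=I P1=I P2=M P3=I  mem[L3]=20
3. P1: load  L3  bus=[BusRd,Flush]  L3: P0=I P1=S P2=S P3=I  mem[L3]=40
4. P3: load  L3  bus=[BusRd]  L3: P0=I P1=S P2=S P3=S  mem[L3]=40
5. P1: load  L3  bus=[-]  L3: P0=I P1=S P2=S P3=S  mem[L3]=40
6. P0: load  L5  bus=[BusRd]  L5: P0=E P1=I P2=I P3=I  mem[L5]=70
7. P2: store L3 := 13  bus=[BusUpgr]  L3: P0=I P1=I P2=M P3=I  mem[L3]=40
8. P2: store L3 := 49  bus=[-]  L3: P0=I P1=I P2=M P3=I  mem[L3]=40
9. P2: store L3 := 22  bus=[-]  L3: P0=I P1=I P2=M P3=I  mem[L3]=40
10. P0: load  L3  bus=[BusRd,Flush]  L3: P0=S P1=I P2=S P3=I  mem[L3]=22
11. P2: store L6 := 28  bus=[BusRdX]  L6: P0=I P1=I P2=M P3=I  mem[L6]=80
12. P0: store L3 := 38  bus=[BusUpgr]  L3: P0=M P1=I P2=I P3=I  mem[L3]=22
13. P2: store L3 := 97  bus=[BusRdX,Flush]  L3: P0=I P1=I P2=M P3=I  mem[L3]=38
14. P1: store L6 := 31  bus=[BusRdX,Flush]  L6: P0=I P1=M P2=I P3=I  mem[L6]=28
15. P0: store L3 := 91  bus=[BusRdX,Flush]  L3: P0=M P1=I P2=I P3=I  mem[L3]=97
16. P1: store L5 := 21  bus=[BusRdX]  L5: P0=I P1=M P2=I P3=I  mem[L5]=70
17. P3: load  L3  bus=[BusRd,Flush]  L3: P0=S P1=I P2=I P3=S  mem[L3]=91
18. P3: load  L6  bus=[BusRd,Flush]  L6: P0=I P1=S P2=I P3=S  mem[L6]=31
19. P1: store L5 := 50  bus=[-]  L5: P0=I P1=M P2=I P3=I  mem[L5]=70
20. P3: load  L3  bus=[-]  L3: P0=S P1=I P2=I P3=S  mem[L3]=91
21. P1: store L3 := 18  bus=[BusRdX]  L3: P0=I P1=M P2=I P3=I  mem[L3]=91
22. P0: store L0 := 23  bus=[BusRdX]  L0: P0=M P1=I P2=I P3=I  mem[L0]=50
23. P1: store L0 := 5  bus=[BusRdX,Flush]  L0: P0=I P1=M P2=I P3=I  mem[L0]=23
24. P2: store L3 := 56  bus=[BusRdX,Flush]  L3: P0=I P1=I P2=M P3=I  mem[L3]=18
25. P2: load  L3  bus=[-]  L3: P0=I P1=I P2=M P3=I  mem[L3]=18
26. P3: load  L2  bus=[BusRd]  L2: P0=I P1=I P2=I P3=E  mem[L2]=10
27. P2: load  L3  bus=[-]  L3: P0=I P1=I P2=M P3=I  mem[L3]=18

invalidations = 2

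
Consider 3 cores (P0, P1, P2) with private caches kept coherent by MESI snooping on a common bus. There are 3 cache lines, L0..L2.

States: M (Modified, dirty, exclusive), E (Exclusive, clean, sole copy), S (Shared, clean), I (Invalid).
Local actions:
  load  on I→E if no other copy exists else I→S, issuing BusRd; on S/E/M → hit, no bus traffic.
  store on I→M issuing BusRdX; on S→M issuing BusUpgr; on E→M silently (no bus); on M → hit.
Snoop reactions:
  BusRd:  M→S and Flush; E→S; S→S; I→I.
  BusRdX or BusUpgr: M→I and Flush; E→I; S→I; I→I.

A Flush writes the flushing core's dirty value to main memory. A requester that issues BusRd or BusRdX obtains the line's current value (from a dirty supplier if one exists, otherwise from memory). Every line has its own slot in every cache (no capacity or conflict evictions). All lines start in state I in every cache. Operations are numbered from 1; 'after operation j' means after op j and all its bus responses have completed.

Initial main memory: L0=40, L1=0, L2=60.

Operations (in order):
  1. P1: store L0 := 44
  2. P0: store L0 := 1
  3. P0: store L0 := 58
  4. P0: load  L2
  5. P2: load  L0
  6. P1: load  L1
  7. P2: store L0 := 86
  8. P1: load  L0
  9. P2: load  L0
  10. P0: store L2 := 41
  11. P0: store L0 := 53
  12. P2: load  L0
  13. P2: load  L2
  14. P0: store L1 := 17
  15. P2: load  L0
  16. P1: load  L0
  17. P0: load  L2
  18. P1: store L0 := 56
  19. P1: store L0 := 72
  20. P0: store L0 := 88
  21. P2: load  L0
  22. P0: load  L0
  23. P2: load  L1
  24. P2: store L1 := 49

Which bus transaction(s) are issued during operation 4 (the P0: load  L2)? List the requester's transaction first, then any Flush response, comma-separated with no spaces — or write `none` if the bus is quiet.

bus = BusRd

[1] P1: store L0 := 44 | P0:I, P1:M(44), P2:I | bus: BusRdX
[2] P0: store L0 := 1 | P0:M(1), P1:I, P2:I | bus: BusRdX,Flush
[3] P0: store L0 := 58 | P0:M(58), P1:I, P2:I | bus: none
[4] P0: load  L2 | P0:E(60), P1:I, P2:I | bus: BusRd
[5] P2: load  L0 | P0:S(58), P1:I, P2:S(58) | bus: BusRd,Flush
[6] P1: load  L1 | P0:I, P1:E(0), P2:I | bus: BusRd
[7] P2: store L0 := 86 | P0:I, P1:I, P2:M(86) | bus: BusUpgr
[8] P1: load  L0 | P0:I, P1:S(86), P2:S(86) | bus: BusRd,Flush
[9] P2: load  L0 | P0:I, P1:S(86), P2:S(86) | bus: none
[10] P0: store L2 := 41 | P0:M(41), P1:I, P2:I | bus: none
[11] P0: store L0 := 53 | P0:M(53), P1:I, P2:I | bus: BusRdX
[12] P2: load  L0 | P0:S(53), P1:I, P2:S(53) | bus: BusRd,Flush
[13] P2: load  L2 | P0:S(41), P1:I, P2:S(41) | bus: BusRd,Flush
[14] P0: store L1 := 17 | P0:M(17), P1:I, P2:I | bus: BusRdX
[15] P2: load  L0 | P0:S(53), P1:I, P2:S(53) | bus: none
[16] P1: load  L0 | P0:S(53), P1:S(53), P2:S(53) | bus: BusRd
[17] P0: load  L2 | P0:S(41), P1:I, P2:S(41) | bus: none
[18] P1: store L0 := 56 | P0:I, P1:M(56), P2:I | bus: BusUpgr
[19] P1: store L0 := 72 | P0:I, P1:M(72), P2:I | bus: none
[20] P0: store L0 := 88 | P0:M(88), P1:I, P2:I | bus: BusRdX,Flush
[21] P2: load  L0 | P0:S(88), P1:I, P2:S(88) | bus: BusRd,Flush
[22] P0: load  L0 | P0:S(88), P1:I, P2:S(88) | bus: none
[23] P2: load  L1 | P0:S(17), P1:I, P2:S(17) | bus: BusRd,Flush
[24] P2: store L1 := 49 | P0:I, P1:I, P2:M(49) | bus: BusUpgr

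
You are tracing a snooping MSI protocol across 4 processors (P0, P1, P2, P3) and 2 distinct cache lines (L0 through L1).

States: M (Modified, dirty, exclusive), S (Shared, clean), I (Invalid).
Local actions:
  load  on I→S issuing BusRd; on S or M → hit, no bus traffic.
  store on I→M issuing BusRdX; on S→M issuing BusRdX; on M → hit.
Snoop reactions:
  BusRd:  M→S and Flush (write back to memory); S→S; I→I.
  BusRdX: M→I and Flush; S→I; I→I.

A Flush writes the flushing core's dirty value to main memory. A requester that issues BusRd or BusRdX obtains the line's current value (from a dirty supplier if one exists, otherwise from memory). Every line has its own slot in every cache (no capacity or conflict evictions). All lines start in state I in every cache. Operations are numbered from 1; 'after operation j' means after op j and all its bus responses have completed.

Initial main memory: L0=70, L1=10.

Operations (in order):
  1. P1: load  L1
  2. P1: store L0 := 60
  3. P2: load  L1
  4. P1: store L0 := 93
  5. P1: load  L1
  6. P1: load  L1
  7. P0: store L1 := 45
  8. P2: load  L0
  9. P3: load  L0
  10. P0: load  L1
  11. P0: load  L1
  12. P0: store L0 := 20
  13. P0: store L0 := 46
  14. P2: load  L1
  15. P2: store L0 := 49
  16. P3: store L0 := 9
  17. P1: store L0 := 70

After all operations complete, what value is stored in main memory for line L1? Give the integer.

memory[L1] = 45

[1] P1: load  L1 | P0:I, P1:S(10), P2:I, P3:I | bus: BusRd
[2] P1: store L0 := 60 | P0:I, P1:M(60), P2:I, P3:I | bus: BusRdX
[3] P2: load  L1 | P0:I, P1:S(10), P2:S(10), P3:I | bus: BusRd
[4] P1: store L0 := 93 | P0:I, P1:M(93), P2:I, P3:I | bus: none
[5] P1: load  L1 | P0:I, P1:S(10), P2:S(10), P3:I | bus: none
[6] P1: load  L1 | P0:I, P1:S(10), P2:S(10), P3:I | bus: none
[7] P0: store L1 := 45 | P0:M(45), P1:I, P2:I, P3:I | bus: BusRdX
[8] P2: load  L0 | P0:I, P1:S(93), P2:S(93), P3:I | bus: BusRd,Flush
[9] P3: load  L0 | P0:I, P1:S(93), P2:S(93), P3:S(93) | bus: BusRd
[10] P0: load  L1 | P0:M(45), P1:I, P2:I, P3:I | bus: none
[11] P0: load  L1 | P0:M(45), P1:I, P2:I, P3:I | bus: none
[12] P0: store L0 := 20 | P0:M(20), P1:I, P2:I, P3:I | bus: BusRdX
[13] P0: store L0 := 46 | P0:M(46), P1:I, P2:I, P3:I | bus: none
[14] P2: load  L1 | P0:S(45), P1:I, P2:S(45), P3:I | bus: BusRd,Flush
[15] P2: store L0 := 49 | P0:I, P1:I, P2:M(49), P3:I | bus: BusRdX,Flush
[16] P3: store L0 := 9 | P0:I, P1:I, P2:I, P3:M(9) | bus: BusRdX,Flush
[17] P1: store L0 := 70 | P0:I, P1:M(70), P2:I, P3:I | bus: BusRdX,Flush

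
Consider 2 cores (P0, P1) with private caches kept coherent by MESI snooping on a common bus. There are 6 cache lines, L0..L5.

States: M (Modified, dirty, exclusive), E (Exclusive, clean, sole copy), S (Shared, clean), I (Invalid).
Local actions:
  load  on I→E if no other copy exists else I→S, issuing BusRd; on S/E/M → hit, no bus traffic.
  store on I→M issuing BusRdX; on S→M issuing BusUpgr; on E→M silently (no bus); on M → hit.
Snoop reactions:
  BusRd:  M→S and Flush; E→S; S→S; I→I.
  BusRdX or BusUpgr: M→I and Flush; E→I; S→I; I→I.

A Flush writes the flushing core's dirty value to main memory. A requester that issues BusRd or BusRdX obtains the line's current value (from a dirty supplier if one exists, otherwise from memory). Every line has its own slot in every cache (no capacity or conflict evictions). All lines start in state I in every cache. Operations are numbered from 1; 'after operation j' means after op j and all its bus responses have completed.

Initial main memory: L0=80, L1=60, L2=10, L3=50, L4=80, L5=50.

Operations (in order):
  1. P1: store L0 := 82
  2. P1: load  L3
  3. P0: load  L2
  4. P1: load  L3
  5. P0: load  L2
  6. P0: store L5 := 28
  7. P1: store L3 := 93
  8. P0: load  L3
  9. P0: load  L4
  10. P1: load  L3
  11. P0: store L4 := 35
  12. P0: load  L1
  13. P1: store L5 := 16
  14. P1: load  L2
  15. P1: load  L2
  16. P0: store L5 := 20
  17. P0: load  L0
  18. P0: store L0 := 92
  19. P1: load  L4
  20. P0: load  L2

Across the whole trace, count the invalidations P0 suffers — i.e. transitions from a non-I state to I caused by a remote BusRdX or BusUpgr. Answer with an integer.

1. P1: store L0 := 82  bus=[BusRdX]  L0: P0=I P1=M  mem[L0]=80
2. P1: load  L3  bus=[BusRd]  L3: P0=I P1=E  mem[L3]=50
3. P0: load  L2  bus=[BusRd]  L2: P0=E P1=I  mem[L2]=10
4. P1: load  L3  bus=[-]  L3: P0=I P1=E  mem[L3]=50
5. P0: load  L2  bus=[-]  L2: P0=E P1=I  mem[L2]=10
6. P0: store L5 := 28  bus=[BusRdX]  L5: P0=M P1=I  mem[L5]=50
7. P1: store L3 := 93  bus=[-]  L3: P0=I P1=M  mem[L3]=50
8. P0: load  L3  bus=[BusRd,Flush]  L3: P0=S P1=S  mem[L3]=93
9. P0: load  L4  bus=[BusRd]  L4: P0=E P1=I  mem[L4]=80
10. P1: load  L3  bus=[-]  L3: P0=S P1=S  mem[L3]=93
11. P0: store L4 := 35  bus=[-]  L4: P0=M P1=I  mem[L4]=80
12. P0: load  L1  bus=[BusRd]  L1: P0=E P1=I  mem[L1]=60
13. P1: store L5 := 16  bus=[BusRdX,Flush]  L5: P0=I P1=M  mem[L5]=28
14. P1: load  L2  bus=[BusRd]  L2: P0=S P1=S  mem[L2]=10
15. P1: load  L2  bus=[-]  L2: P0=S P1=S  mem[L2]=10
16. P0: store L5 := 20  bus=[BusRdX,Flush]  L5: P0=M P1=I  mem[L5]=16
17. P0: load  L0  bus=[BusRd,Flush]  L0: P0=S P1=S  mem[L0]=82
18. P0: store L0 := 92  bus=[BusUpgr]  L0: P0=M P1=I  mem[L0]=82
19. P1: load  L4  bus=[BusRd,Flush]  L4: P0=S P1=S  mem[L4]=35
20. P0: load  L2  bus=[-]  L2: P0=S P1=S  mem[L2]=10

invalidations = 1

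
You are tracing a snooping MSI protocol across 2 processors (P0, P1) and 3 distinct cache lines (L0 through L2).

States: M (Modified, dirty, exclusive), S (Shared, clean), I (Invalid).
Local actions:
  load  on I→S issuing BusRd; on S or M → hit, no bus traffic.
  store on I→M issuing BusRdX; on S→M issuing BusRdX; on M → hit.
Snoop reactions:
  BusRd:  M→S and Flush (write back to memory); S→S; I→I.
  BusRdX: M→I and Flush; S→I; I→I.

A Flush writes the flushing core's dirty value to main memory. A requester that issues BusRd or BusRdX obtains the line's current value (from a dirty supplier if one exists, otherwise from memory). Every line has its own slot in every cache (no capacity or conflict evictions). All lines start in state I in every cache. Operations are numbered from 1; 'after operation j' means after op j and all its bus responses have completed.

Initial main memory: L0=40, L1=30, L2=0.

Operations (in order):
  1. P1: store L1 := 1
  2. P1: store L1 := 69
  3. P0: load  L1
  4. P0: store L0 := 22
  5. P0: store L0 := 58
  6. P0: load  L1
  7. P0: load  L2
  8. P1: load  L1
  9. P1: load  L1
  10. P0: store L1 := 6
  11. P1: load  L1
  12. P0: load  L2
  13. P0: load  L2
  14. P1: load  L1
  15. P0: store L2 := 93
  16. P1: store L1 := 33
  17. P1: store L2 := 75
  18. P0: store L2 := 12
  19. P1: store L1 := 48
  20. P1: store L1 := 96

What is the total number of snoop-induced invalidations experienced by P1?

invalidations = 2

1. P1: store L1 := 1  bus=[BusRdX]  L1: P0=I P1=M  mem[L1]=30
2. P1: store L1 := 69  bus=[-]  L1: P0=I P1=M  mem[L1]=30
3. P0: load  L1  bus=[BusRd,Flush]  L1: P0=S P1=S  mem[L1]=69
4. P0: store L0 := 22  bus=[BusRdX]  L0: P0=M P1=I  mem[L0]=40
5. P0: store L0 := 58  bus=[-]  L0: P0=M P1=I  mem[L0]=40
6. P0: load  L1  bus=[-]  L1: P0=S P1=S  mem[L1]=69
7. P0: load  L2  bus=[BusRd]  L2: P0=S P1=I  mem[L2]=0
8. P1: load  L1  bus=[-]  L1: P0=S P1=S  mem[L1]=69
9. P1: load  L1  bus=[-]  L1: P0=S P1=S  mem[L1]=69
10. P0: store L1 := 6  bus=[BusRdX]  L1: P0=M P1=I  mem[L1]=69
11. P1: load  L1  bus=[BusRd,Flush]  L1: P0=S P1=S  mem[L1]=6
12. P0: load  L2  bus=[-]  L2: P0=S P1=I  mem[L2]=0
13. P0: load  L2  bus=[-]  L2: P0=S P1=I  mem[L2]=0
14. P1: load  L1  bus=[-]  L1: P0=S P1=S  mem[L1]=6
15. P0: store L2 := 93  bus=[BusRdX]  L2: P0=M P1=I  mem[L2]=0
16. P1: store L1 := 33  bus=[BusRdX]  L1: P0=I P1=M  mem[L1]=6
17. P1: store L2 := 75  bus=[BusRdX,Flush]  L2: P0=I P1=M  mem[L2]=93
18. P0: store L2 := 12  bus=[BusRdX,Flush]  L2: P0=M P1=I  mem[L2]=75
19. P1: store L1 := 48  bus=[-]  L1: P0=I P1=M  mem[L1]=6
20. P1: store L1 := 96  bus=[-]  L1: P0=I P1=M  mem[L1]=6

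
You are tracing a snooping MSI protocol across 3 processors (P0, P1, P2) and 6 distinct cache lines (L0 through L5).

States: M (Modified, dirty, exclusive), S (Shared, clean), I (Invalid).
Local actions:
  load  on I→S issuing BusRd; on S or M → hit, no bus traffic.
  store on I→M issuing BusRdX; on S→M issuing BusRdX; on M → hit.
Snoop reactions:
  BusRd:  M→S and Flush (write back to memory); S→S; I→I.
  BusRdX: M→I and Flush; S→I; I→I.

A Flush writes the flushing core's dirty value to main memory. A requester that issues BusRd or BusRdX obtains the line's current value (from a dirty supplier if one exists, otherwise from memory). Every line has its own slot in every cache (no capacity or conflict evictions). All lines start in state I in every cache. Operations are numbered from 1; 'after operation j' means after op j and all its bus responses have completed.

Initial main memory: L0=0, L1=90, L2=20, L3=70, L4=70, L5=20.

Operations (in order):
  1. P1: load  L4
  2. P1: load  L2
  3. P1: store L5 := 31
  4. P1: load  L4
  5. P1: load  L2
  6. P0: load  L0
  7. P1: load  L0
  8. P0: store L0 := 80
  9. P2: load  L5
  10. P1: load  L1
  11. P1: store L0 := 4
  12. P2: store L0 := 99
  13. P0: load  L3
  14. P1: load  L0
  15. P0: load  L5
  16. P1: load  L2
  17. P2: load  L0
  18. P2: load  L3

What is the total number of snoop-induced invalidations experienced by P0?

[1] P1: load  L4 | P0:I, P1:S(70), P2:I | bus: BusRd
[2] P1: load  L2 | P0:I, P1:S(20), P2:I | bus: BusRd
[3] P1: store L5 := 31 | P0:I, P1:M(31), P2:I | bus: BusRdX
[4] P1: load  L4 | P0:I, P1:S(70), P2:I | bus: none
[5] P1: load  L2 | P0:I, P1:S(20), P2:I | bus: none
[6] P0: load  L0 | P0:S(0), P1:I, P2:I | bus: BusRd
[7] P1: load  L0 | P0:S(0), P1:S(0), P2:I | bus: BusRd
[8] P0: store L0 := 80 | P0:M(80), P1:I, P2:I | bus: BusRdX
[9] P2: load  L5 | P0:I, P1:S(31), P2:S(31) | bus: BusRd,Flush
[10] P1: load  L1 | P0:I, P1:S(90), P2:I | bus: BusRd
[11] P1: store L0 := 4 | P0:I, P1:M(4), P2:I | bus: BusRdX,Flush
[12] P2: store L0 := 99 | P0:I, P1:I, P2:M(99) | bus: BusRdX,Flush
[13] P0: load  L3 | P0:S(70), P1:I, P2:I | bus: BusRd
[14] P1: load  L0 | P0:I, P1:S(99), P2:S(99) | bus: BusRd,Flush
[15] P0: load  L5 | P0:S(31), P1:S(31), P2:S(31) | bus: BusRd
[16] P1: load  L2 | P0:I, P1:S(20), P2:I | bus: none
[17] P2: load  L0 | P0:I, P1:S(99), P2:S(99) | bus: none
[18] P2: load  L3 | P0:S(70), P1:I, P2:S(70) | bus: BusRd

invalidations = 1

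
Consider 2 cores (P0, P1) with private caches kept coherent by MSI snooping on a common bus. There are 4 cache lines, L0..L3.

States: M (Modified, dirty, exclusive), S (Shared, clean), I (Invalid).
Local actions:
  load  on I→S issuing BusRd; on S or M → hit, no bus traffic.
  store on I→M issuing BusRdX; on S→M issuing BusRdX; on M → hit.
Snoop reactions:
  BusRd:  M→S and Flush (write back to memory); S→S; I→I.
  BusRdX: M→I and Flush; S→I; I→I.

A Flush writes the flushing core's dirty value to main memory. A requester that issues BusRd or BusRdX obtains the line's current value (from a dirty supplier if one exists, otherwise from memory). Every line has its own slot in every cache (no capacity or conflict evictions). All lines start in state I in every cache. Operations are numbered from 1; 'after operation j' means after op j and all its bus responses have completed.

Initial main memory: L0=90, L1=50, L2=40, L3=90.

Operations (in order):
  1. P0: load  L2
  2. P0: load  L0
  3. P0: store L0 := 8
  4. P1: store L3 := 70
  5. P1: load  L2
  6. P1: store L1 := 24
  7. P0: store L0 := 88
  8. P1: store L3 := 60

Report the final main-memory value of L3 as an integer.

memory[L3] = 90

  op1 P0: load  L2 → S/I on L2; bus BusRd; mem=40
  op2 P0: load  L0 → S/I on L0; bus BusRd; mem=90
  op3 P0: store L0 := 8 → M/I on L0; bus BusRdX; mem=90
  op4 P1: store L3 := 70 → I/M on L3; bus BusRdX; mem=90
  op5 P1: load  L2 → S/S on L2; bus BusRd; mem=40
  op6 P1: store L1 := 24 → I/M on L1; bus BusRdX; mem=50
  op7 P0: store L0 := 88 → M/I on L0; bus (none); mem=90
  op8 P1: store L3 := 60 → I/M on L3; bus (none); mem=90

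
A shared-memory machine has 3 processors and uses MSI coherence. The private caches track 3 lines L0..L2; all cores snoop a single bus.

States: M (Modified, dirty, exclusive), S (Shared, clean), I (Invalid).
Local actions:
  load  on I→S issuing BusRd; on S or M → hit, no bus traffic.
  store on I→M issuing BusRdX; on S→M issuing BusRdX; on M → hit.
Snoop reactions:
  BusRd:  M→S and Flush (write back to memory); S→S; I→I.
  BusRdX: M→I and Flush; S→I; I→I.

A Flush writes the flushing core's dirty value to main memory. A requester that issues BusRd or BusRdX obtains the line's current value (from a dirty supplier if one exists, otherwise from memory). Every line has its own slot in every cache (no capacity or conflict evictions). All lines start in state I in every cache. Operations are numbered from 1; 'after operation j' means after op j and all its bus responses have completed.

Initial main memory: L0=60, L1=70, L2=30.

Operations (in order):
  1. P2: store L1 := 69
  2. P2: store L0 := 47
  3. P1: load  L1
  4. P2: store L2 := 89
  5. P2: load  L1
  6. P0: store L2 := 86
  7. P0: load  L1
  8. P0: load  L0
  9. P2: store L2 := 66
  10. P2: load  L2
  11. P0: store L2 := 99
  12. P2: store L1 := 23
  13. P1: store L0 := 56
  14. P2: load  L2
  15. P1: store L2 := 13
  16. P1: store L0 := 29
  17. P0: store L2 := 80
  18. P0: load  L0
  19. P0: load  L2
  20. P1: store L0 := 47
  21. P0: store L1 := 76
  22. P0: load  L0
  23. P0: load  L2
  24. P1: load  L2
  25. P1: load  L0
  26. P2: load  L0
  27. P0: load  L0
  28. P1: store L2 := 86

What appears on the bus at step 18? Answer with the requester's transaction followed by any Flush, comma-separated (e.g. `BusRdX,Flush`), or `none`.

bus = BusRd,Flush

step 1: P2: store L1 := 69  ⟶  IIM  (L1)  txn=BusRdX  M[L1]=70
step 2: P2: store L0 := 47  ⟶  IIM  (L0)  txn=BusRdX  M[L0]=60
step 3: P1: load  L1  ⟶  ISS  (L1)  txn=BusRd+Flush  M[L1]=69
step 4: P2: store L2 := 89  ⟶  IIM  (L2)  txn=BusRdX  M[L2]=30
step 5: P2: load  L1  ⟶  ISS  (L1)  txn=∅  M[L1]=69
step 6: P0: store L2 := 86  ⟶  MII  (L2)  txn=BusRdX+Flush  M[L2]=89
step 7: P0: load  L1  ⟶  SSS  (L1)  txn=BusRd  M[L1]=69
step 8: P0: load  L0  ⟶  SIS  (L0)  txn=BusRd+Flush  M[L0]=47
step 9: P2: store L2 := 66  ⟶  IIM  (L2)  txn=BusRdX+Flush  M[L2]=86
step 10: P2: load  L2  ⟶  IIM  (L2)  txn=∅  M[L2]=86
step 11: P0: store L2 := 99  ⟶  MII  (L2)  txn=BusRdX+Flush  M[L2]=66
step 12: P2: store L1 := 23  ⟶  IIM  (L1)  txn=BusRdX  M[L1]=69
step 13: P1: store L0 := 56  ⟶  IMI  (L0)  txn=BusRdX  M[L0]=47
step 14: P2: load  L2  ⟶  SIS  (L2)  txn=BusRd+Flush  M[L2]=99
step 15: P1: store L2 := 13  ⟶  IMI  (L2)  txn=BusRdX  M[L2]=99
step 16: P1: store L0 := 29  ⟶  IMI  (L0)  txn=∅  M[L0]=47
step 17: P0: store L2 := 80  ⟶  MII  (L2)  txn=BusRdX+Flush  M[L2]=13
step 18: P0: load  L0  ⟶  SSI  (L0)  txn=BusRd+Flush  M[L0]=29
step 19: P0: load  L2  ⟶  MII  (L2)  txn=∅  M[L2]=13
step 20: P1: store L0 := 47  ⟶  IMI  (L0)  txn=BusRdX  M[L0]=29
step 21: P0: store L1 := 76  ⟶  MII  (L1)  txn=BusRdX+Flush  M[L1]=23
step 22: P0: load  L0  ⟶  SSI  (L0)  txn=BusRd+Flush  M[L0]=47
step 23: P0: load  L2  ⟶  MII  (L2)  txn=∅  M[L2]=13
step 24: P1: load  L2  ⟶  SSI  (L2)  txn=BusRd+Flush  M[L2]=80
step 25: P1: load  L0  ⟶  SSI  (L0)  txn=∅  M[L0]=47
step 26: P2: load  L0  ⟶  SSS  (L0)  txn=BusRd  M[L0]=47
step 27: P0: load  L0  ⟶  SSS  (L0)  txn=∅  M[L0]=47
step 28: P1: store L2 := 86  ⟶  IMI  (L2)  txn=BusRdX  M[L2]=80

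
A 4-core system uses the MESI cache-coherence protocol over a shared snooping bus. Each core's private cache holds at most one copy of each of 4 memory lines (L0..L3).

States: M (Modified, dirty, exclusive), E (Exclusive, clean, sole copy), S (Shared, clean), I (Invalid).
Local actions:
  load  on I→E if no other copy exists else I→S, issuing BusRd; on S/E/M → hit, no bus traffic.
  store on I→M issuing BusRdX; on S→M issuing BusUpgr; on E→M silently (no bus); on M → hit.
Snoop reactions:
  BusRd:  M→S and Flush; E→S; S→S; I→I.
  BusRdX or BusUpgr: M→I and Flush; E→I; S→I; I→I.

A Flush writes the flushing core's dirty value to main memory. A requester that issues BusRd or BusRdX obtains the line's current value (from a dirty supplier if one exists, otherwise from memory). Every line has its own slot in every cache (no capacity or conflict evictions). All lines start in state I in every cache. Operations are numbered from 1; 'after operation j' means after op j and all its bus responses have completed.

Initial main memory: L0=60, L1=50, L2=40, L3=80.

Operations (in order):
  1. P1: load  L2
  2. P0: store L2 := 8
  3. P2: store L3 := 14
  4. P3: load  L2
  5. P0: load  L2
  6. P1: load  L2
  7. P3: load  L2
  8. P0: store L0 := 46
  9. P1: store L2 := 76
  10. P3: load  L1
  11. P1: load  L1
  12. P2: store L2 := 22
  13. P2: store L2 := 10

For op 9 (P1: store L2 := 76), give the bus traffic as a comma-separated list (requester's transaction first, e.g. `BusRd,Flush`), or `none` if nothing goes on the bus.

bus = BusUpgr

  op1 P1: load  L2 → I/E/I/I on L2; bus BusRd; mem=40
  op2 P0: store L2 := 8 → M/I/I/I on L2; bus BusRdX; mem=40
  op3 P2: store L3 := 14 → I/I/M/I on L3; bus BusRdX; mem=80
  op4 P3: load  L2 → S/I/I/S on L2; bus BusRd Flush; mem=8
  op5 P0: load  L2 → S/I/I/S on L2; bus (none); mem=8
  op6 P1: load  L2 → S/S/I/S on L2; bus BusRd; mem=8
  op7 P3: load  L2 → S/S/I/S on L2; bus (none); mem=8
  op8 P0: store L0 := 46 → M/I/I/I on L0; bus BusRdX; mem=60
  op9 P1: store L2 := 76 → I/M/I/I on L2; bus BusUpgr; mem=8
  op10 P3: load  L1 → I/I/I/E on L1; bus BusRd; mem=50
  op11 P1: load  L1 → I/S/I/S on L1; bus BusRd; mem=50
  op12 P2: store L2 := 22 → I/I/M/I on L2; bus BusRdX Flush; mem=76
  op13 P2: store L2 := 10 → I/I/M/I on L2; bus (none); mem=76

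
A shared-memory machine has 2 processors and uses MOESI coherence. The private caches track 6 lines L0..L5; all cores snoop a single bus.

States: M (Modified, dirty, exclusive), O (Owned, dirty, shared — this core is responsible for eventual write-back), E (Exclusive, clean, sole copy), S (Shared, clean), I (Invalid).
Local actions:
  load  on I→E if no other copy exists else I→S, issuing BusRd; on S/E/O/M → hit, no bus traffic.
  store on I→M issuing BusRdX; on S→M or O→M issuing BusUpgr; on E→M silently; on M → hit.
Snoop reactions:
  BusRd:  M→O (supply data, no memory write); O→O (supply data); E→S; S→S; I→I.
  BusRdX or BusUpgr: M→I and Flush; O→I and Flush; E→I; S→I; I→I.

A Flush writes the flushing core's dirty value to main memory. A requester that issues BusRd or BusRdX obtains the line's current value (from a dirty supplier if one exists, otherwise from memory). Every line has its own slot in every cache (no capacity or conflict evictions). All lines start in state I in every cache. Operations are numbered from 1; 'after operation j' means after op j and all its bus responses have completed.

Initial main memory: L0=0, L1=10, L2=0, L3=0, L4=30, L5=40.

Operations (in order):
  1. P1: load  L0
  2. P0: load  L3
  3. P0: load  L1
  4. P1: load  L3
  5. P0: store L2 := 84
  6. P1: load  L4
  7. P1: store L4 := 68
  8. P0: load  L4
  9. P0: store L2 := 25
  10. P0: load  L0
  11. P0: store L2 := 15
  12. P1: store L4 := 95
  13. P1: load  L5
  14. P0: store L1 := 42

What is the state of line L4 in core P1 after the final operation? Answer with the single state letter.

state = M

step 1: P1: load  L0  ⟶  IE  (L0)  txn=BusRd  M[L0]=0
step 2: P0: load  L3  ⟶  EI  (L3)  txn=BusRd  M[L3]=0
step 3: P0: load  L1  ⟶  EI  (L1)  txn=BusRd  M[L1]=10
step 4: P1: load  L3  ⟶  SS  (L3)  txn=BusRd  M[L3]=0
step 5: P0: store L2 := 84  ⟶  MI  (L2)  txn=BusRdX  M[L2]=0
step 6: P1: load  L4  ⟶  IE  (L4)  txn=BusRd  M[L4]=30
step 7: P1: store L4 := 68  ⟶  IM  (L4)  txn=∅  M[L4]=30
step 8: P0: load  L4  ⟶  SO  (L4)  txn=BusRd  M[L4]=30
step 9: P0: store L2 := 25  ⟶  MI  (L2)  txn=∅  M[L2]=0
step 10: P0: load  L0  ⟶  SS  (L0)  txn=BusRd  M[L0]=0
step 11: P0: store L2 := 15  ⟶  MI  (L2)  txn=∅  M[L2]=0
step 12: P1: store L4 := 95  ⟶  IM  (L4)  txn=BusUpgr  M[L4]=30
step 13: P1: load  L5  ⟶  IE  (L5)  txn=BusRd  M[L5]=40
step 14: P0: store L1 := 42  ⟶  MI  (L1)  txn=∅  M[L1]=10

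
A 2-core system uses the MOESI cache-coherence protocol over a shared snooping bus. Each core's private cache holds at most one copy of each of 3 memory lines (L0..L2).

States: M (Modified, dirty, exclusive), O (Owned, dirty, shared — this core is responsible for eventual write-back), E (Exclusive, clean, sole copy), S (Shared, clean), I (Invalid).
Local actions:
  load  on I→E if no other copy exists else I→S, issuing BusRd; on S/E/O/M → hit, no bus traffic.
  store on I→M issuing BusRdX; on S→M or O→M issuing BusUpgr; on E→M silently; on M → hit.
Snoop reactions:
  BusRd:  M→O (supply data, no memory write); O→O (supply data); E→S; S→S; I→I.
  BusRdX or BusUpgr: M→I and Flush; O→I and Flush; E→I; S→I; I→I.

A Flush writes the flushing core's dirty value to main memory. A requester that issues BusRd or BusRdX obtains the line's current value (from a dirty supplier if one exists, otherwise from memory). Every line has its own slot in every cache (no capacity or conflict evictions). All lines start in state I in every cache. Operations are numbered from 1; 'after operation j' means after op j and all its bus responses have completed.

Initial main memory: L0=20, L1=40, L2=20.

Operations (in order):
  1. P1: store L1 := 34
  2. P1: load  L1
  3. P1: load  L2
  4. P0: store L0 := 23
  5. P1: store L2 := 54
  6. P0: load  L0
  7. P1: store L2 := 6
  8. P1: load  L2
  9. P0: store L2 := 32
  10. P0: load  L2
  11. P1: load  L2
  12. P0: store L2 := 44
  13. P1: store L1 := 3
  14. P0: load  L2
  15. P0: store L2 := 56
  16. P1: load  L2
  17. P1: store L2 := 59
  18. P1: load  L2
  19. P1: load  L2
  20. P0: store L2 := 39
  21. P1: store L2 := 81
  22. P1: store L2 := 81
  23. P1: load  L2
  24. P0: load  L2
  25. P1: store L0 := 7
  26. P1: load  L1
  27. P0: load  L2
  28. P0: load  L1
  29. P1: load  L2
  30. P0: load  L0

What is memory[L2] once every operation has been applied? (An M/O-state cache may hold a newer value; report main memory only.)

1. P1: store L1 := 34  bus=[BusRdX]  L1: P0=I P1=M  mem[L1]=40
2. P1: load  L1  bus=[-]  L1: P0=I P1=M  mem[L1]=40
3. P1: load  L2  bus=[BusRd]  L2: P0=I P1=E  mem[L2]=20
4. P0: store L0 := 23  bus=[BusRdX]  L0: P0=M P1=I  mem[L0]=20
5. P1: store L2 := 54  bus=[-]  L2: P0=I P1=M  mem[L2]=20
6. P0: load  L0  bus=[-]  L0: P0=M P1=I  mem[L0]=20
7. P1: store L2 := 6  bus=[-]  L2: P0=I P1=M  mem[L2]=20
8. P1: load  L2  bus=[-]  L2: P0=I P1=M  mem[L2]=20
9. P0: store L2 := 32  bus=[BusRdX,Flush]  L2: P0=M P1=I  mem[L2]=6
10. P0: load  L2  bus=[-]  L2: P0=M P1=I  mem[L2]=6
11. P1: load  L2  bus=[BusRd]  L2: P0=O P1=S  mem[L2]=6
12. P0: store L2 := 44  bus=[BusUpgr]  L2: P0=M P1=I  mem[L2]=6
13. P1: store L1 := 3  bus=[-]  L1: P0=I P1=M  mem[L1]=40
14. P0: load  L2  bus=[-]  L2: P0=M P1=I  mem[L2]=6
15. P0: store L2 := 56  bus=[-]  L2: P0=M P1=I  mem[L2]=6
16. P1: load  L2  bus=[BusRd]  L2: P0=O P1=S  mem[L2]=6
17. P1: store L2 := 59  bus=[BusUpgr,Flush]  L2: P0=I P1=M  mem[L2]=56
18. P1: load  L2  bus=[-]  L2: P0=I P1=M  mem[L2]=56
19. P1: load  L2  bus=[-]  L2: P0=I P1=M  mem[L2]=56
20. P0: store L2 := 39  bus=[BusRdX,Flush]  L2: P0=M P1=I  mem[L2]=59
21. P1: store L2 := 81  bus=[BusRdX,Flush]  L2: P0=I P1=M  mem[L2]=39
22. P1: store L2 := 81  bus=[-]  L2: P0=I P1=M  mem[L2]=39
23. P1: load  L2  bus=[-]  L2: P0=I P1=M  mem[L2]=39
24. P0: load  L2  bus=[BusRd]  L2: P0=S P1=O  mem[L2]=39
25. P1: store L0 := 7  bus=[BusRdX,Flush]  L0: P0=I P1=M  mem[L0]=23
26. P1: load  L1  bus=[-]  L1: P0=I P1=M  mem[L1]=40
27. P0: load  L2  bus=[-]  L2: P0=S P1=O  mem[L2]=39
28. P0: load  L1  bus=[BusRd]  L1: P0=S P1=O  mem[L1]=40
29. P1: load  L2  bus=[-]  L2: P0=S P1=O  mem[L2]=39
30. P0: load  L0  bus=[BusRd]  L0: P0=S P1=O  mem[L0]=23

memory[L2] = 39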